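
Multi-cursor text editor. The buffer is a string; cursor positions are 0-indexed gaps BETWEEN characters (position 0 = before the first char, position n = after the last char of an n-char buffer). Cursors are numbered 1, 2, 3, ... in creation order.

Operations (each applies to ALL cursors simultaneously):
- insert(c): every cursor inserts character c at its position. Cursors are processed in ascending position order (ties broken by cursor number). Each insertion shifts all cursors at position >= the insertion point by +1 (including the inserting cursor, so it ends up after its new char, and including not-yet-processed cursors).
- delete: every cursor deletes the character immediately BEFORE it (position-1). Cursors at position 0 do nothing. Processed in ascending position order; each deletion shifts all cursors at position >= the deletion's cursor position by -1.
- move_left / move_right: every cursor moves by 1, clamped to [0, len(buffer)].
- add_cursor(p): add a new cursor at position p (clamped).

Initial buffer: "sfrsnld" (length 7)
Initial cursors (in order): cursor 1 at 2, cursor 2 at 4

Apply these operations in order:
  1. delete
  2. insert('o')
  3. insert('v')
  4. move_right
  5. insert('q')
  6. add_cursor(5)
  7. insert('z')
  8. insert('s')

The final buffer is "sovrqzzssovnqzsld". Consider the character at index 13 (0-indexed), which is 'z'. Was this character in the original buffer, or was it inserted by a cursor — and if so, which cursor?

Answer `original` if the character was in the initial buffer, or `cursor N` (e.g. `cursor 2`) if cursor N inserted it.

After op 1 (delete): buffer="srnld" (len 5), cursors c1@1 c2@2, authorship .....
After op 2 (insert('o')): buffer="soronld" (len 7), cursors c1@2 c2@4, authorship .1.2...
After op 3 (insert('v')): buffer="sovrovnld" (len 9), cursors c1@3 c2@6, authorship .11.22...
After op 4 (move_right): buffer="sovrovnld" (len 9), cursors c1@4 c2@7, authorship .11.22...
After op 5 (insert('q')): buffer="sovrqovnqld" (len 11), cursors c1@5 c2@9, authorship .11.122.2..
After op 6 (add_cursor(5)): buffer="sovrqovnqld" (len 11), cursors c1@5 c3@5 c2@9, authorship .11.122.2..
After op 7 (insert('z')): buffer="sovrqzzovnqzld" (len 14), cursors c1@7 c3@7 c2@12, authorship .11.11322.22..
After op 8 (insert('s')): buffer="sovrqzzssovnqzsld" (len 17), cursors c1@9 c3@9 c2@15, authorship .11.1131322.222..
Authorship (.=original, N=cursor N): . 1 1 . 1 1 3 1 3 2 2 . 2 2 2 . .
Index 13: author = 2

Answer: cursor 2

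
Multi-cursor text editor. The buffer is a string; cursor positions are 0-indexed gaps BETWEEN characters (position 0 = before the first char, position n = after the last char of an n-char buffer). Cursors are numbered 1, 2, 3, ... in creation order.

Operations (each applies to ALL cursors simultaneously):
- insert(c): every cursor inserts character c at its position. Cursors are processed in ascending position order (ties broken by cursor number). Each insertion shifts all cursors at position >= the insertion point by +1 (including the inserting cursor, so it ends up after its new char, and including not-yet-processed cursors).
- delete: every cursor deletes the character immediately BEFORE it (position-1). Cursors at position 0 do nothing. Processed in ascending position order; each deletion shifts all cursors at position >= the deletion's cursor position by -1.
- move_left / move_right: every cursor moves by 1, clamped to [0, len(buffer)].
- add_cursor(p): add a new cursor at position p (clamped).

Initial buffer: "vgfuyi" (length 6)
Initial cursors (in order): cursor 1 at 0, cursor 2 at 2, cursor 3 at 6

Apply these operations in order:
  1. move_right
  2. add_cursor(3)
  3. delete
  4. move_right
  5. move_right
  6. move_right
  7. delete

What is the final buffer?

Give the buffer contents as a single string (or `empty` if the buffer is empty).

After op 1 (move_right): buffer="vgfuyi" (len 6), cursors c1@1 c2@3 c3@6, authorship ......
After op 2 (add_cursor(3)): buffer="vgfuyi" (len 6), cursors c1@1 c2@3 c4@3 c3@6, authorship ......
After op 3 (delete): buffer="uy" (len 2), cursors c1@0 c2@0 c4@0 c3@2, authorship ..
After op 4 (move_right): buffer="uy" (len 2), cursors c1@1 c2@1 c4@1 c3@2, authorship ..
After op 5 (move_right): buffer="uy" (len 2), cursors c1@2 c2@2 c3@2 c4@2, authorship ..
After op 6 (move_right): buffer="uy" (len 2), cursors c1@2 c2@2 c3@2 c4@2, authorship ..
After op 7 (delete): buffer="" (len 0), cursors c1@0 c2@0 c3@0 c4@0, authorship 

Answer: empty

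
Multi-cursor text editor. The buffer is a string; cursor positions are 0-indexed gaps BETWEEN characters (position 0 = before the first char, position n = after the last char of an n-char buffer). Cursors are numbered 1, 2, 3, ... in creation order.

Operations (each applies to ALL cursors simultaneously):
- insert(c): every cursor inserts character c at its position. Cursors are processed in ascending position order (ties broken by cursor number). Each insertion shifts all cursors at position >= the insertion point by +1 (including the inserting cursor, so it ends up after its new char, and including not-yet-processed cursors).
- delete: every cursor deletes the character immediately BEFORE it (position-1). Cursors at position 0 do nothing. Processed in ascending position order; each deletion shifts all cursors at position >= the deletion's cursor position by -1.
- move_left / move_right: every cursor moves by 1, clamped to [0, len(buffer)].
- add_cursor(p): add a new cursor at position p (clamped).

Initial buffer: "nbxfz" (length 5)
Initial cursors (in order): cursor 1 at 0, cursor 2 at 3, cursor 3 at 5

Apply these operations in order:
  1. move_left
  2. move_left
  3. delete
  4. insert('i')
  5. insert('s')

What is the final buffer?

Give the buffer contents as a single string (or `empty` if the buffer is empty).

Answer: iissbisfz

Derivation:
After op 1 (move_left): buffer="nbxfz" (len 5), cursors c1@0 c2@2 c3@4, authorship .....
After op 2 (move_left): buffer="nbxfz" (len 5), cursors c1@0 c2@1 c3@3, authorship .....
After op 3 (delete): buffer="bfz" (len 3), cursors c1@0 c2@0 c3@1, authorship ...
After op 4 (insert('i')): buffer="iibifz" (len 6), cursors c1@2 c2@2 c3@4, authorship 12.3..
After op 5 (insert('s')): buffer="iissbisfz" (len 9), cursors c1@4 c2@4 c3@7, authorship 1212.33..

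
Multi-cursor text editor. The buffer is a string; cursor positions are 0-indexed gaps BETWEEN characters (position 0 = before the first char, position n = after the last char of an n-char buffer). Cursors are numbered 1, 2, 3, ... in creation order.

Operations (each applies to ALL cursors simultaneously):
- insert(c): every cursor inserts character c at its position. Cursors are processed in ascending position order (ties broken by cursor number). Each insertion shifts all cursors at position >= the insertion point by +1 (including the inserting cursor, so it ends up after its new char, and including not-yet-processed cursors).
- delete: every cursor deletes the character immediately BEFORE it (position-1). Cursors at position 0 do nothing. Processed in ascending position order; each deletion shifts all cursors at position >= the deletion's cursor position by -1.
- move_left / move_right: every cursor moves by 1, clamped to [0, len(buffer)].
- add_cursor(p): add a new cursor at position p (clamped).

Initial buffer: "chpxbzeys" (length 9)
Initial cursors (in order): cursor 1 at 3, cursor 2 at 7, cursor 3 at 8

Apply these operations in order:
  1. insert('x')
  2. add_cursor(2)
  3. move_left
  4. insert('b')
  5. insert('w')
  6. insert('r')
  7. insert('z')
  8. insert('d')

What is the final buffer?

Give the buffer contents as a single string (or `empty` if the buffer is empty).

After op 1 (insert('x')): buffer="chpxxbzexyxs" (len 12), cursors c1@4 c2@9 c3@11, authorship ...1....2.3.
After op 2 (add_cursor(2)): buffer="chpxxbzexyxs" (len 12), cursors c4@2 c1@4 c2@9 c3@11, authorship ...1....2.3.
After op 3 (move_left): buffer="chpxxbzexyxs" (len 12), cursors c4@1 c1@3 c2@8 c3@10, authorship ...1....2.3.
After op 4 (insert('b')): buffer="cbhpbxxbzebxybxs" (len 16), cursors c4@2 c1@5 c2@11 c3@14, authorship .4..11....22.33.
After op 5 (insert('w')): buffer="cbwhpbwxxbzebwxybwxs" (len 20), cursors c4@3 c1@7 c2@14 c3@18, authorship .44..111....222.333.
After op 6 (insert('r')): buffer="cbwrhpbwrxxbzebwrxybwrxs" (len 24), cursors c4@4 c1@9 c2@17 c3@22, authorship .444..1111....2222.3333.
After op 7 (insert('z')): buffer="cbwrzhpbwrzxxbzebwrzxybwrzxs" (len 28), cursors c4@5 c1@11 c2@20 c3@26, authorship .4444..11111....22222.33333.
After op 8 (insert('d')): buffer="cbwrzdhpbwrzdxxbzebwrzdxybwrzdxs" (len 32), cursors c4@6 c1@13 c2@23 c3@30, authorship .44444..111111....222222.333333.

Answer: cbwrzdhpbwrzdxxbzebwrzdxybwrzdxs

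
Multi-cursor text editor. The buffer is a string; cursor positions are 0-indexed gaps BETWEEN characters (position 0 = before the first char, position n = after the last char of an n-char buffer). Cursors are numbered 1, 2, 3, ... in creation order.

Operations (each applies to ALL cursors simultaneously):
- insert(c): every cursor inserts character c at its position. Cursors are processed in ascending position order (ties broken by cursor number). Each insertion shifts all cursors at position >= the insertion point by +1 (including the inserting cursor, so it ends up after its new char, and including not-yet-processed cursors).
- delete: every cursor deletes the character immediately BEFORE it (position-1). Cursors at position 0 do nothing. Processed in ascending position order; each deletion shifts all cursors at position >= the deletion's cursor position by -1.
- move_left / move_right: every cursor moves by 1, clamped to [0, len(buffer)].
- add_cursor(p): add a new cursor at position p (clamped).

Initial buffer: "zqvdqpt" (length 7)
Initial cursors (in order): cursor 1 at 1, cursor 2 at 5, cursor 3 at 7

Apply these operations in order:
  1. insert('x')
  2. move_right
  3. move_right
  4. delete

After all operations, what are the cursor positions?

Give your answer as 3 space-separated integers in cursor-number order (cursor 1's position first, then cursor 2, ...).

Answer: 3 7 7

Derivation:
After op 1 (insert('x')): buffer="zxqvdqxptx" (len 10), cursors c1@2 c2@7 c3@10, authorship .1....2..3
After op 2 (move_right): buffer="zxqvdqxptx" (len 10), cursors c1@3 c2@8 c3@10, authorship .1....2..3
After op 3 (move_right): buffer="zxqvdqxptx" (len 10), cursors c1@4 c2@9 c3@10, authorship .1....2..3
After op 4 (delete): buffer="zxqdqxp" (len 7), cursors c1@3 c2@7 c3@7, authorship .1...2.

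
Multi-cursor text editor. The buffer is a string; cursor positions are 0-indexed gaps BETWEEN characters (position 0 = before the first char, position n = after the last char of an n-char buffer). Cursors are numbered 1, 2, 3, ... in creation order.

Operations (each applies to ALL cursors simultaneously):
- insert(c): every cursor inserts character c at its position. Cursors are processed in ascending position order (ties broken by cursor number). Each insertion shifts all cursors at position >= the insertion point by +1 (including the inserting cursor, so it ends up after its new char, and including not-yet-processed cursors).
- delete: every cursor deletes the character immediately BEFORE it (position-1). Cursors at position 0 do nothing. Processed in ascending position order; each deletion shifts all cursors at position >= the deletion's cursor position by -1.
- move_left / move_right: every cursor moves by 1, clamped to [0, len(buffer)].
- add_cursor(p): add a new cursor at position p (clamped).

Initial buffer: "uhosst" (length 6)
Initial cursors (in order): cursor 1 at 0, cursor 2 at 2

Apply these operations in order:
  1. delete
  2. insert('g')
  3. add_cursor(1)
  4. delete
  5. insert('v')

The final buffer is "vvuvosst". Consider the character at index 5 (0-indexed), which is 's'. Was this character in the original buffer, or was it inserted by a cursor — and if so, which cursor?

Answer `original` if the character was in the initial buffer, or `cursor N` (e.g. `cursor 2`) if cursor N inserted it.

Answer: original

Derivation:
After op 1 (delete): buffer="uosst" (len 5), cursors c1@0 c2@1, authorship .....
After op 2 (insert('g')): buffer="gugosst" (len 7), cursors c1@1 c2@3, authorship 1.2....
After op 3 (add_cursor(1)): buffer="gugosst" (len 7), cursors c1@1 c3@1 c2@3, authorship 1.2....
After op 4 (delete): buffer="uosst" (len 5), cursors c1@0 c3@0 c2@1, authorship .....
After op 5 (insert('v')): buffer="vvuvosst" (len 8), cursors c1@2 c3@2 c2@4, authorship 13.2....
Authorship (.=original, N=cursor N): 1 3 . 2 . . . .
Index 5: author = original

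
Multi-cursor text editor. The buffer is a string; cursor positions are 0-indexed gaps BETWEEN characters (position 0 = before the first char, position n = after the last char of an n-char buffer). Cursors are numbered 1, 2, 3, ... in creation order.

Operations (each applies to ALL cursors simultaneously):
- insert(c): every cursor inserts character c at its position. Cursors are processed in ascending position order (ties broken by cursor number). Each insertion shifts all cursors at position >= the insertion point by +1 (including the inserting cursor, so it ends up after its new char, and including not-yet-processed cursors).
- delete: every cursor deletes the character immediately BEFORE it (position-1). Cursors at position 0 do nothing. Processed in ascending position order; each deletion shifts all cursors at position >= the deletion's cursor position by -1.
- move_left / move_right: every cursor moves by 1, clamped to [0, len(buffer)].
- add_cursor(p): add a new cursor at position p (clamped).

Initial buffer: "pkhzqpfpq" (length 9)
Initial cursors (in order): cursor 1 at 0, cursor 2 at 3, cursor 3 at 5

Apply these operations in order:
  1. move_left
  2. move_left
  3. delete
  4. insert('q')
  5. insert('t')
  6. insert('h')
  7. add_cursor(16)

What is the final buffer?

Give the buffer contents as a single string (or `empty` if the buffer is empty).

Answer: qqtthhkqthzqpfpq

Derivation:
After op 1 (move_left): buffer="pkhzqpfpq" (len 9), cursors c1@0 c2@2 c3@4, authorship .........
After op 2 (move_left): buffer="pkhzqpfpq" (len 9), cursors c1@0 c2@1 c3@3, authorship .........
After op 3 (delete): buffer="kzqpfpq" (len 7), cursors c1@0 c2@0 c3@1, authorship .......
After op 4 (insert('q')): buffer="qqkqzqpfpq" (len 10), cursors c1@2 c2@2 c3@4, authorship 12.3......
After op 5 (insert('t')): buffer="qqttkqtzqpfpq" (len 13), cursors c1@4 c2@4 c3@7, authorship 1212.33......
After op 6 (insert('h')): buffer="qqtthhkqthzqpfpq" (len 16), cursors c1@6 c2@6 c3@10, authorship 121212.333......
After op 7 (add_cursor(16)): buffer="qqtthhkqthzqpfpq" (len 16), cursors c1@6 c2@6 c3@10 c4@16, authorship 121212.333......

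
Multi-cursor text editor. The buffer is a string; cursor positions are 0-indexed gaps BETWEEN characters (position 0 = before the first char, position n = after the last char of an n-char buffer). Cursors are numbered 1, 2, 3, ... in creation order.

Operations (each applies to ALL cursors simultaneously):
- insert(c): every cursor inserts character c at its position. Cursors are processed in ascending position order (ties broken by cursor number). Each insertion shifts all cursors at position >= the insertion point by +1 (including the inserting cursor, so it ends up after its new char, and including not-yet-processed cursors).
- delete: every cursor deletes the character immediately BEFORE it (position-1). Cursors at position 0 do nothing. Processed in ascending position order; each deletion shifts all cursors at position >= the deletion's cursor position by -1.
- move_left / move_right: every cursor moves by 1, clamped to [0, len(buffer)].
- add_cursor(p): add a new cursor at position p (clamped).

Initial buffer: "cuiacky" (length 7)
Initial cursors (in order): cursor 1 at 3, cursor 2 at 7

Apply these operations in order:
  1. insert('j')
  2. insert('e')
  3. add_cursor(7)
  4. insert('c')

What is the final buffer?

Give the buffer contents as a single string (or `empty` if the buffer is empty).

After op 1 (insert('j')): buffer="cuijackyj" (len 9), cursors c1@4 c2@9, authorship ...1....2
After op 2 (insert('e')): buffer="cuijeackyje" (len 11), cursors c1@5 c2@11, authorship ...11....22
After op 3 (add_cursor(7)): buffer="cuijeackyje" (len 11), cursors c1@5 c3@7 c2@11, authorship ...11....22
After op 4 (insert('c')): buffer="cuijecacckyjec" (len 14), cursors c1@6 c3@9 c2@14, authorship ...111..3..222

Answer: cuijecacckyjec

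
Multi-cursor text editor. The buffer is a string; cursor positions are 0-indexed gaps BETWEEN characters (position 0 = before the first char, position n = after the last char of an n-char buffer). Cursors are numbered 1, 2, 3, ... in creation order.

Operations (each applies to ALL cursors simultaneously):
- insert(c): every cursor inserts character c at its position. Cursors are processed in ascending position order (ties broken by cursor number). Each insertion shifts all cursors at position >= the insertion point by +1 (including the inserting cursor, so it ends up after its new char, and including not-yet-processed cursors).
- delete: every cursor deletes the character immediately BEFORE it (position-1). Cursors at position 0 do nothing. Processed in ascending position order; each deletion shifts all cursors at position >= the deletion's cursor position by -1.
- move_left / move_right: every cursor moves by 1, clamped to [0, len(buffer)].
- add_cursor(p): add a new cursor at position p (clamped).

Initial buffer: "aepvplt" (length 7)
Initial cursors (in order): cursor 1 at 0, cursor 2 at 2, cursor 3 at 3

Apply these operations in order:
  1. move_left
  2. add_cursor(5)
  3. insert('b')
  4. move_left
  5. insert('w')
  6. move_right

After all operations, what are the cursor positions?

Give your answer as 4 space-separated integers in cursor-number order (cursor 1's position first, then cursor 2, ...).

Answer: 2 5 8 13

Derivation:
After op 1 (move_left): buffer="aepvplt" (len 7), cursors c1@0 c2@1 c3@2, authorship .......
After op 2 (add_cursor(5)): buffer="aepvplt" (len 7), cursors c1@0 c2@1 c3@2 c4@5, authorship .......
After op 3 (insert('b')): buffer="babebpvpblt" (len 11), cursors c1@1 c2@3 c3@5 c4@9, authorship 1.2.3...4..
After op 4 (move_left): buffer="babebpvpblt" (len 11), cursors c1@0 c2@2 c3@4 c4@8, authorship 1.2.3...4..
After op 5 (insert('w')): buffer="wbawbewbpvpwblt" (len 15), cursors c1@1 c2@4 c3@7 c4@12, authorship 11.22.33...44..
After op 6 (move_right): buffer="wbawbewbpvpwblt" (len 15), cursors c1@2 c2@5 c3@8 c4@13, authorship 11.22.33...44..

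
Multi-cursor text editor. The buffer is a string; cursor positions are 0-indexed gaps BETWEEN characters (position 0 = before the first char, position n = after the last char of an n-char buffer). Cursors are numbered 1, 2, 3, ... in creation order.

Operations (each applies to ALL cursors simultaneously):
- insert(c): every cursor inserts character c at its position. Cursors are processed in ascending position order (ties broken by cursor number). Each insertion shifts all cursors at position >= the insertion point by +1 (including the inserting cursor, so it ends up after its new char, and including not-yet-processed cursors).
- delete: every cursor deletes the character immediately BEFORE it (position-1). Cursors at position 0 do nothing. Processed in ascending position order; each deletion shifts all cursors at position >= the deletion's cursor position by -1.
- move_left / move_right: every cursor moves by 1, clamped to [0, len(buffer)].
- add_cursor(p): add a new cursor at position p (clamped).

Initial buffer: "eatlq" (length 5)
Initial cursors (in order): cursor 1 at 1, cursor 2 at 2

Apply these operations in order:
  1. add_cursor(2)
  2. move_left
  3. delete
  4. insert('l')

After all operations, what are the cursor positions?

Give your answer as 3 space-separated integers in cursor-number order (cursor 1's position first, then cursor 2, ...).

Answer: 3 3 3

Derivation:
After op 1 (add_cursor(2)): buffer="eatlq" (len 5), cursors c1@1 c2@2 c3@2, authorship .....
After op 2 (move_left): buffer="eatlq" (len 5), cursors c1@0 c2@1 c3@1, authorship .....
After op 3 (delete): buffer="atlq" (len 4), cursors c1@0 c2@0 c3@0, authorship ....
After op 4 (insert('l')): buffer="lllatlq" (len 7), cursors c1@3 c2@3 c3@3, authorship 123....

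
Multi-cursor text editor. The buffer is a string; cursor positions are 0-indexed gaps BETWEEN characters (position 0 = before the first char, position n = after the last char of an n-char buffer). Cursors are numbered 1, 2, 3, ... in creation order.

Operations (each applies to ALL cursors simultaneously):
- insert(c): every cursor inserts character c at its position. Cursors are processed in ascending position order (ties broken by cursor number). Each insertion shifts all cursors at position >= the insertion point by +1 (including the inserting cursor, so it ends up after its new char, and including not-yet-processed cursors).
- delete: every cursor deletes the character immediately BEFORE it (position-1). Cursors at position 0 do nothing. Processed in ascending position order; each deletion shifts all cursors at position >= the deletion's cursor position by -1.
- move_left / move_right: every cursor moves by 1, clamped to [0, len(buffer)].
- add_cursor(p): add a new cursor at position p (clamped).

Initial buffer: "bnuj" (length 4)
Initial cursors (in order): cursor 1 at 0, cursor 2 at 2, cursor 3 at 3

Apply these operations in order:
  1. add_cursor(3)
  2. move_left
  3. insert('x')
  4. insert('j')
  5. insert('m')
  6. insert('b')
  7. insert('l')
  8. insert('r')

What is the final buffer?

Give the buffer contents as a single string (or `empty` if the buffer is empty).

After op 1 (add_cursor(3)): buffer="bnuj" (len 4), cursors c1@0 c2@2 c3@3 c4@3, authorship ....
After op 2 (move_left): buffer="bnuj" (len 4), cursors c1@0 c2@1 c3@2 c4@2, authorship ....
After op 3 (insert('x')): buffer="xbxnxxuj" (len 8), cursors c1@1 c2@3 c3@6 c4@6, authorship 1.2.34..
After op 4 (insert('j')): buffer="xjbxjnxxjjuj" (len 12), cursors c1@2 c2@5 c3@10 c4@10, authorship 11.22.3434..
After op 5 (insert('m')): buffer="xjmbxjmnxxjjmmuj" (len 16), cursors c1@3 c2@7 c3@14 c4@14, authorship 111.222.343434..
After op 6 (insert('b')): buffer="xjmbbxjmbnxxjjmmbbuj" (len 20), cursors c1@4 c2@9 c3@18 c4@18, authorship 1111.2222.34343434..
After op 7 (insert('l')): buffer="xjmblbxjmblnxxjjmmbblluj" (len 24), cursors c1@5 c2@11 c3@22 c4@22, authorship 11111.22222.3434343434..
After op 8 (insert('r')): buffer="xjmblrbxjmblrnxxjjmmbbllrruj" (len 28), cursors c1@6 c2@13 c3@26 c4@26, authorship 111111.222222.343434343434..

Answer: xjmblrbxjmblrnxxjjmmbbllrruj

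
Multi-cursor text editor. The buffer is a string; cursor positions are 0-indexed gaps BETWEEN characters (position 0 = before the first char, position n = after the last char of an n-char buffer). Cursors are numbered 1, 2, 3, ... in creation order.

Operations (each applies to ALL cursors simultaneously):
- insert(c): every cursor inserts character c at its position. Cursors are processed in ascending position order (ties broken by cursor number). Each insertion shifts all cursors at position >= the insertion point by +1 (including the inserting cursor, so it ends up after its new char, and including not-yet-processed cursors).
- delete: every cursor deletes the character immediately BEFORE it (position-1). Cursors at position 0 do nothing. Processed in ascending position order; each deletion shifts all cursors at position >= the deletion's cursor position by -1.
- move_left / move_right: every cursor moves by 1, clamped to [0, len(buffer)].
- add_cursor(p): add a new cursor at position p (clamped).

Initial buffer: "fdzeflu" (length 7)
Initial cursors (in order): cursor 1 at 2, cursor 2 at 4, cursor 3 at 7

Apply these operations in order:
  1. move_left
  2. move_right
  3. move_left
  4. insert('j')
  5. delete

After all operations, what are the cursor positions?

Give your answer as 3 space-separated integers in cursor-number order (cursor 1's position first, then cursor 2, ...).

After op 1 (move_left): buffer="fdzeflu" (len 7), cursors c1@1 c2@3 c3@6, authorship .......
After op 2 (move_right): buffer="fdzeflu" (len 7), cursors c1@2 c2@4 c3@7, authorship .......
After op 3 (move_left): buffer="fdzeflu" (len 7), cursors c1@1 c2@3 c3@6, authorship .......
After op 4 (insert('j')): buffer="fjdzjeflju" (len 10), cursors c1@2 c2@5 c3@9, authorship .1..2...3.
After op 5 (delete): buffer="fdzeflu" (len 7), cursors c1@1 c2@3 c3@6, authorship .......

Answer: 1 3 6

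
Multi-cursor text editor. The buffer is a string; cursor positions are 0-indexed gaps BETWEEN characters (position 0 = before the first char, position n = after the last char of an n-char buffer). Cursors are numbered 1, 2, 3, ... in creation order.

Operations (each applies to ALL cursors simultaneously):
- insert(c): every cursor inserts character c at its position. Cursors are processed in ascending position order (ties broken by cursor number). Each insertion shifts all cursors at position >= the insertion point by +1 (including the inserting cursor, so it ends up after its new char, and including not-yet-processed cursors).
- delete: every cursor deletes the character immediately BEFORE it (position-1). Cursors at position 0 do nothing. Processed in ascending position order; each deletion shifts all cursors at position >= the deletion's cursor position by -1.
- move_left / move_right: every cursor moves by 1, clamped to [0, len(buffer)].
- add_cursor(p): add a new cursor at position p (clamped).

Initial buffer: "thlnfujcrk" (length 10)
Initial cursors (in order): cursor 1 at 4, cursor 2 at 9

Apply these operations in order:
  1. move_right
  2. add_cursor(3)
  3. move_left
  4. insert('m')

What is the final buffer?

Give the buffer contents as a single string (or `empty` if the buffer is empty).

Answer: thmlnmfujcrmk

Derivation:
After op 1 (move_right): buffer="thlnfujcrk" (len 10), cursors c1@5 c2@10, authorship ..........
After op 2 (add_cursor(3)): buffer="thlnfujcrk" (len 10), cursors c3@3 c1@5 c2@10, authorship ..........
After op 3 (move_left): buffer="thlnfujcrk" (len 10), cursors c3@2 c1@4 c2@9, authorship ..........
After op 4 (insert('m')): buffer="thmlnmfujcrmk" (len 13), cursors c3@3 c1@6 c2@12, authorship ..3..1.....2.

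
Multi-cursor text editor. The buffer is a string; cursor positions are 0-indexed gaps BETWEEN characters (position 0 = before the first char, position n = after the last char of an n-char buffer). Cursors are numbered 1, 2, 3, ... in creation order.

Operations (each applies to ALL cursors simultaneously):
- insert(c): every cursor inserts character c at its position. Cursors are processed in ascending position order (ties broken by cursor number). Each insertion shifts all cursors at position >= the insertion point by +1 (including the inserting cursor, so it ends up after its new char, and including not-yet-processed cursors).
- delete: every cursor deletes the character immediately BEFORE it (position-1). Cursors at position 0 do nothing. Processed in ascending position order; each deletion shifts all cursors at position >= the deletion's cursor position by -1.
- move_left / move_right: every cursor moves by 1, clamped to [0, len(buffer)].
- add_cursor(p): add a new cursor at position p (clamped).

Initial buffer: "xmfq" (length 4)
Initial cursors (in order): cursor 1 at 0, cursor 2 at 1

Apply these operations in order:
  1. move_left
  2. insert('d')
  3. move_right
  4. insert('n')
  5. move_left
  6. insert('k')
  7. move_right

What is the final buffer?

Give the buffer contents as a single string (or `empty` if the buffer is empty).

After op 1 (move_left): buffer="xmfq" (len 4), cursors c1@0 c2@0, authorship ....
After op 2 (insert('d')): buffer="ddxmfq" (len 6), cursors c1@2 c2@2, authorship 12....
After op 3 (move_right): buffer="ddxmfq" (len 6), cursors c1@3 c2@3, authorship 12....
After op 4 (insert('n')): buffer="ddxnnmfq" (len 8), cursors c1@5 c2@5, authorship 12.12...
After op 5 (move_left): buffer="ddxnnmfq" (len 8), cursors c1@4 c2@4, authorship 12.12...
After op 6 (insert('k')): buffer="ddxnkknmfq" (len 10), cursors c1@6 c2@6, authorship 12.1122...
After op 7 (move_right): buffer="ddxnkknmfq" (len 10), cursors c1@7 c2@7, authorship 12.1122...

Answer: ddxnkknmfq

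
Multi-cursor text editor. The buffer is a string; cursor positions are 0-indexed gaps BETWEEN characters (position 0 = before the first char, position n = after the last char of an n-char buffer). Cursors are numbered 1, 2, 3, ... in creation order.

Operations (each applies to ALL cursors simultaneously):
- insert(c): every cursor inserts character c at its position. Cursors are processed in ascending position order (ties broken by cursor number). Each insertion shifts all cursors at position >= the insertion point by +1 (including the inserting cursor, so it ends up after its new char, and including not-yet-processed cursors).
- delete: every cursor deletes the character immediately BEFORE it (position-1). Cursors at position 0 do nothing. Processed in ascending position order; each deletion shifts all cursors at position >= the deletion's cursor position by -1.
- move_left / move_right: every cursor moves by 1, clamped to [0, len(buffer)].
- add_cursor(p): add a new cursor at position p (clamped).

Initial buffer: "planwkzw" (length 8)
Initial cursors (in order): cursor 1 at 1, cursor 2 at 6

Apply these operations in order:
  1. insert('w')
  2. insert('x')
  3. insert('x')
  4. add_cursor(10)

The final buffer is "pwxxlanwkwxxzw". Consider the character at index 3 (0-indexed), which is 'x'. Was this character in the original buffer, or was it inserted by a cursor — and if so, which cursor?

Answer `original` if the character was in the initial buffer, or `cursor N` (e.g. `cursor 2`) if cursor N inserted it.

After op 1 (insert('w')): buffer="pwlanwkwzw" (len 10), cursors c1@2 c2@8, authorship .1.....2..
After op 2 (insert('x')): buffer="pwxlanwkwxzw" (len 12), cursors c1@3 c2@10, authorship .11.....22..
After op 3 (insert('x')): buffer="pwxxlanwkwxxzw" (len 14), cursors c1@4 c2@12, authorship .111.....222..
After op 4 (add_cursor(10)): buffer="pwxxlanwkwxxzw" (len 14), cursors c1@4 c3@10 c2@12, authorship .111.....222..
Authorship (.=original, N=cursor N): . 1 1 1 . . . . . 2 2 2 . .
Index 3: author = 1

Answer: cursor 1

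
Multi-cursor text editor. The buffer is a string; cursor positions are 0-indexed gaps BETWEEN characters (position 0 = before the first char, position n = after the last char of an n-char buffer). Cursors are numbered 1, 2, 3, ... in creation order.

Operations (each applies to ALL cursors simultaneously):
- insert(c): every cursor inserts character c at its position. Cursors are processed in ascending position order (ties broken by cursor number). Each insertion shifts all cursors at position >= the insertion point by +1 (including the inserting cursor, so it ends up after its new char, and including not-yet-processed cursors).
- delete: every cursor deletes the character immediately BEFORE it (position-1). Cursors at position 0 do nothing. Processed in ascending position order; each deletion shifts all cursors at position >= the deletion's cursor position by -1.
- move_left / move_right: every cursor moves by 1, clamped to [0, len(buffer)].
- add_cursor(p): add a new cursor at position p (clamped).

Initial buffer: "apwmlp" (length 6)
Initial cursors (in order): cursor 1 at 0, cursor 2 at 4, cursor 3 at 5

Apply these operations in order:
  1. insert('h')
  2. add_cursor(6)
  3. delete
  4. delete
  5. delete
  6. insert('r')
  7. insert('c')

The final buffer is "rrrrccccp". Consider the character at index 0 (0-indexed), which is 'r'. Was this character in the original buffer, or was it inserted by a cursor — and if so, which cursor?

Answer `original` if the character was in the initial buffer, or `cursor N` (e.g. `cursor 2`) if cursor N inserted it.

Answer: cursor 1

Derivation:
After op 1 (insert('h')): buffer="hapwmhlhp" (len 9), cursors c1@1 c2@6 c3@8, authorship 1....2.3.
After op 2 (add_cursor(6)): buffer="hapwmhlhp" (len 9), cursors c1@1 c2@6 c4@6 c3@8, authorship 1....2.3.
After op 3 (delete): buffer="apwlp" (len 5), cursors c1@0 c2@3 c4@3 c3@4, authorship .....
After op 4 (delete): buffer="ap" (len 2), cursors c1@0 c2@1 c3@1 c4@1, authorship ..
After op 5 (delete): buffer="p" (len 1), cursors c1@0 c2@0 c3@0 c4@0, authorship .
After op 6 (insert('r')): buffer="rrrrp" (len 5), cursors c1@4 c2@4 c3@4 c4@4, authorship 1234.
After op 7 (insert('c')): buffer="rrrrccccp" (len 9), cursors c1@8 c2@8 c3@8 c4@8, authorship 12341234.
Authorship (.=original, N=cursor N): 1 2 3 4 1 2 3 4 .
Index 0: author = 1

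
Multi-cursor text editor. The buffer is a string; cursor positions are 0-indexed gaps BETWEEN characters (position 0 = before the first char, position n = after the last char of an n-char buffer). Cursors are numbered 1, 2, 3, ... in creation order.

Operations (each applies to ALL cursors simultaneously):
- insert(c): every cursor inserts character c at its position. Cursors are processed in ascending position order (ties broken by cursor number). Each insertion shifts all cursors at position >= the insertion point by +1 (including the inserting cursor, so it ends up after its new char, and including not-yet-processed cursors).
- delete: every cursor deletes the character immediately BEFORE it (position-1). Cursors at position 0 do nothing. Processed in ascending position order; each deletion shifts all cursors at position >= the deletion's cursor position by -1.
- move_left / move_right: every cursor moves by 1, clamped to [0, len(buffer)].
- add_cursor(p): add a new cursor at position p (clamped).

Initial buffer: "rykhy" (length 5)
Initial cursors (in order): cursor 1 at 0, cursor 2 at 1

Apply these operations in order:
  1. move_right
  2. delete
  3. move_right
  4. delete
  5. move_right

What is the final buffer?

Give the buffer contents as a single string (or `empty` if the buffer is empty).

After op 1 (move_right): buffer="rykhy" (len 5), cursors c1@1 c2@2, authorship .....
After op 2 (delete): buffer="khy" (len 3), cursors c1@0 c2@0, authorship ...
After op 3 (move_right): buffer="khy" (len 3), cursors c1@1 c2@1, authorship ...
After op 4 (delete): buffer="hy" (len 2), cursors c1@0 c2@0, authorship ..
After op 5 (move_right): buffer="hy" (len 2), cursors c1@1 c2@1, authorship ..

Answer: hy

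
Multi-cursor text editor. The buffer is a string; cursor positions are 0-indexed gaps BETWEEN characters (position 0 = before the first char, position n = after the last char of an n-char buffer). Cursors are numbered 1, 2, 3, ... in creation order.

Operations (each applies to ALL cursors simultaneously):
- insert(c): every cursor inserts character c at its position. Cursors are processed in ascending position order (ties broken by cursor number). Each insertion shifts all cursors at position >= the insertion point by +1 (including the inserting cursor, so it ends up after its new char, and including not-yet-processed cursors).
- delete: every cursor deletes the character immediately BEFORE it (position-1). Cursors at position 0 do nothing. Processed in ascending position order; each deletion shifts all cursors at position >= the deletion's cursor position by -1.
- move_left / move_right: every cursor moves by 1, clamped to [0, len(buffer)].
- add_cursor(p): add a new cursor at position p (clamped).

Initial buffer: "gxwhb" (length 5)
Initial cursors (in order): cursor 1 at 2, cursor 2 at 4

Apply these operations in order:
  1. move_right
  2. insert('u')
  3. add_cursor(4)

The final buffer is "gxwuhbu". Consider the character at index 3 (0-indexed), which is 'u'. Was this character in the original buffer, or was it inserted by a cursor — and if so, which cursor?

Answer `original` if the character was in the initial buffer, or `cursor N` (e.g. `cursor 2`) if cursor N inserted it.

Answer: cursor 1

Derivation:
After op 1 (move_right): buffer="gxwhb" (len 5), cursors c1@3 c2@5, authorship .....
After op 2 (insert('u')): buffer="gxwuhbu" (len 7), cursors c1@4 c2@7, authorship ...1..2
After op 3 (add_cursor(4)): buffer="gxwuhbu" (len 7), cursors c1@4 c3@4 c2@7, authorship ...1..2
Authorship (.=original, N=cursor N): . . . 1 . . 2
Index 3: author = 1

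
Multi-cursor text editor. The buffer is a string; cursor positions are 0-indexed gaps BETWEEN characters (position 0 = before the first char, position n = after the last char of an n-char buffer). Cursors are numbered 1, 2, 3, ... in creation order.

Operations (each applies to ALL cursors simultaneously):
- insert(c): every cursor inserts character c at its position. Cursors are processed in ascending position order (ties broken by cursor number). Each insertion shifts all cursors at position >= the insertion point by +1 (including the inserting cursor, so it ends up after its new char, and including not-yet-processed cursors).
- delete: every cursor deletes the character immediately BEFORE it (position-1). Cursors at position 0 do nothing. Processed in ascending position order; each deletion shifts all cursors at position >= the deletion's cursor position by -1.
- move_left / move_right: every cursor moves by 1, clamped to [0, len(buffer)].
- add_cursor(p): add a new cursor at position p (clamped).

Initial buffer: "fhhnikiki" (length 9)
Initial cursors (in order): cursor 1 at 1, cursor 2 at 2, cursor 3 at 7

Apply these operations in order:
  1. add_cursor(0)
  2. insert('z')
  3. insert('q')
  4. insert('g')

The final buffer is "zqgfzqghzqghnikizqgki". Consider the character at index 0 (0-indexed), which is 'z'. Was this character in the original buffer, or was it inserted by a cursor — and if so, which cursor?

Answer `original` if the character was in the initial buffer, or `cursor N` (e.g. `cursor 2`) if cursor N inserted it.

After op 1 (add_cursor(0)): buffer="fhhnikiki" (len 9), cursors c4@0 c1@1 c2@2 c3@7, authorship .........
After op 2 (insert('z')): buffer="zfzhzhnikizki" (len 13), cursors c4@1 c1@3 c2@5 c3@11, authorship 4.1.2.....3..
After op 3 (insert('q')): buffer="zqfzqhzqhnikizqki" (len 17), cursors c4@2 c1@5 c2@8 c3@15, authorship 44.11.22.....33..
After op 4 (insert('g')): buffer="zqgfzqghzqghnikizqgki" (len 21), cursors c4@3 c1@7 c2@11 c3@19, authorship 444.111.222.....333..
Authorship (.=original, N=cursor N): 4 4 4 . 1 1 1 . 2 2 2 . . . . . 3 3 3 . .
Index 0: author = 4

Answer: cursor 4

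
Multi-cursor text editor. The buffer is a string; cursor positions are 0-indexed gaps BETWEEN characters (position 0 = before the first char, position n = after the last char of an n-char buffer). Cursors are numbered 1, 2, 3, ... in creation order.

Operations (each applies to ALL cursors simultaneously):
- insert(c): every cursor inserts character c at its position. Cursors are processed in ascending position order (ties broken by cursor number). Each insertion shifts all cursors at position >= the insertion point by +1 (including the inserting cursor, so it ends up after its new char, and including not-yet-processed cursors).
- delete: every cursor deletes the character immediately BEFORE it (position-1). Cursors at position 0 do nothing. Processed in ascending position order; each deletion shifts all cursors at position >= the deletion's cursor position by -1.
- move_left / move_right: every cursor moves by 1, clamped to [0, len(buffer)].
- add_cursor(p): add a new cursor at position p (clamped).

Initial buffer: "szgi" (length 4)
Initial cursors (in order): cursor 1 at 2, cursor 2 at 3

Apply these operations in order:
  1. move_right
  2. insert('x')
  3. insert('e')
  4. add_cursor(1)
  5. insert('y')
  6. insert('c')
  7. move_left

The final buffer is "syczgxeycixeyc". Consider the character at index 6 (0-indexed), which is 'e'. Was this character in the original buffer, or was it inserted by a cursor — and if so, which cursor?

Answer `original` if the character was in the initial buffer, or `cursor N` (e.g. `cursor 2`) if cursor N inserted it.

After op 1 (move_right): buffer="szgi" (len 4), cursors c1@3 c2@4, authorship ....
After op 2 (insert('x')): buffer="szgxix" (len 6), cursors c1@4 c2@6, authorship ...1.2
After op 3 (insert('e')): buffer="szgxeixe" (len 8), cursors c1@5 c2@8, authorship ...11.22
After op 4 (add_cursor(1)): buffer="szgxeixe" (len 8), cursors c3@1 c1@5 c2@8, authorship ...11.22
After op 5 (insert('y')): buffer="syzgxeyixey" (len 11), cursors c3@2 c1@7 c2@11, authorship .3..111.222
After op 6 (insert('c')): buffer="syczgxeycixeyc" (len 14), cursors c3@3 c1@9 c2@14, authorship .33..1111.2222
After op 7 (move_left): buffer="syczgxeycixeyc" (len 14), cursors c3@2 c1@8 c2@13, authorship .33..1111.2222
Authorship (.=original, N=cursor N): . 3 3 . . 1 1 1 1 . 2 2 2 2
Index 6: author = 1

Answer: cursor 1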